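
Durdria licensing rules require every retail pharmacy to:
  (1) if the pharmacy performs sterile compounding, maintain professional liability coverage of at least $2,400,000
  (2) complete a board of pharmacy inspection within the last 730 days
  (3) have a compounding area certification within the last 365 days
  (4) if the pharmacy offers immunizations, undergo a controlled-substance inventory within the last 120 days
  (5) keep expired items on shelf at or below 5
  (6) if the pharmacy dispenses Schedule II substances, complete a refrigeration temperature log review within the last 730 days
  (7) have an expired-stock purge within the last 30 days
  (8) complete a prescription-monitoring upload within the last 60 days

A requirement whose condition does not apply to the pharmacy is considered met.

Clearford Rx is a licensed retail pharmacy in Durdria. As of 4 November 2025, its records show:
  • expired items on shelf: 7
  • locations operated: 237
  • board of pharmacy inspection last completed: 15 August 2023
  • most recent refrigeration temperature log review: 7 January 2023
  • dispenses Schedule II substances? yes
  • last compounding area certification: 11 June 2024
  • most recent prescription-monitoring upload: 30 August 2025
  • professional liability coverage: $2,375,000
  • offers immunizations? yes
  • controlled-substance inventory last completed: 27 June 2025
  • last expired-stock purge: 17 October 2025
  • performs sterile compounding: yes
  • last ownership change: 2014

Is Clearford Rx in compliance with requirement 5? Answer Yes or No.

5. expired items on shelf 7 > 5 → not met

No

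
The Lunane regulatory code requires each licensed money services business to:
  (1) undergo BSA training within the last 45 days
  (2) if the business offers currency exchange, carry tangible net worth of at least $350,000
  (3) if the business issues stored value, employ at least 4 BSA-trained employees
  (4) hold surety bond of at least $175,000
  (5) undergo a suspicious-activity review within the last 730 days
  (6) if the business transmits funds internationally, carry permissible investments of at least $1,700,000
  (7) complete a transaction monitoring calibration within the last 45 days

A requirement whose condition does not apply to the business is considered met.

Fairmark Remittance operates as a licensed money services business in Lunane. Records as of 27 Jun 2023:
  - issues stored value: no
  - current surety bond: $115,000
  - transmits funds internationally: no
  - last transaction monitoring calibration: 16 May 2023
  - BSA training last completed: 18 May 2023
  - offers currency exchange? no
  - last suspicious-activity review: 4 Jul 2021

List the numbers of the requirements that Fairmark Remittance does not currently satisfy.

1. BSA training 40 days ago vs limit 45 → met
2. condition 'offers currency exchange' does not hold → requirement n/a → met
3. condition 'issues stored value' does not hold → requirement n/a → met
4. surety bond $115,000 < $175,000 → not met
5. suspicious-activity review 723 days ago vs limit 730 → met
6. condition 'transmits funds internationally' does not hold → requirement n/a → met
7. transaction monitoring calibration 42 days ago vs limit 45 → met
Not met: 4

4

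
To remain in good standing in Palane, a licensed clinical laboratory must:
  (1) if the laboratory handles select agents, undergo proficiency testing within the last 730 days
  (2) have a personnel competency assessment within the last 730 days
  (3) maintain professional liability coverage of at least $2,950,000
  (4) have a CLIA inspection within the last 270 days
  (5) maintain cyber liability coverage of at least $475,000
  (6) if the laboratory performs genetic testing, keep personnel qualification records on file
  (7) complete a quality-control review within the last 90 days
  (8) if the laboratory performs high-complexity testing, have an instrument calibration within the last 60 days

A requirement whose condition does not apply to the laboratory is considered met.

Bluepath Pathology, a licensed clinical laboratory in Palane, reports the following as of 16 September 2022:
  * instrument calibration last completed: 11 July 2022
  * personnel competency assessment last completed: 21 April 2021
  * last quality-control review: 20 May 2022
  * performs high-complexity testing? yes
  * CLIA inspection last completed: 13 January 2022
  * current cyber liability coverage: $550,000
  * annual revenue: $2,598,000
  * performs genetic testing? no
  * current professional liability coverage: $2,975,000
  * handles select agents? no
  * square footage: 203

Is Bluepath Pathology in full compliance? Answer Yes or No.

No

1. condition 'handles select agents' does not hold → requirement n/a → met
2. personnel competency assessment 513 days ago vs limit 730 → met
3. professional liability coverage $2,975,000 ≥ $2,950,000 → met
4. CLIA inspection 246 days ago vs limit 270 → met
5. cyber liability coverage $550,000 ≥ $475,000 → met
6. condition 'performs genetic testing' does not hold → requirement n/a → met
7. quality-control review 119 days ago vs limit 90 → not met
8. condition 'performs high-complexity testing' holds; instrument calibration 67 days ago vs limit 60 → not met
Not met: 7, 8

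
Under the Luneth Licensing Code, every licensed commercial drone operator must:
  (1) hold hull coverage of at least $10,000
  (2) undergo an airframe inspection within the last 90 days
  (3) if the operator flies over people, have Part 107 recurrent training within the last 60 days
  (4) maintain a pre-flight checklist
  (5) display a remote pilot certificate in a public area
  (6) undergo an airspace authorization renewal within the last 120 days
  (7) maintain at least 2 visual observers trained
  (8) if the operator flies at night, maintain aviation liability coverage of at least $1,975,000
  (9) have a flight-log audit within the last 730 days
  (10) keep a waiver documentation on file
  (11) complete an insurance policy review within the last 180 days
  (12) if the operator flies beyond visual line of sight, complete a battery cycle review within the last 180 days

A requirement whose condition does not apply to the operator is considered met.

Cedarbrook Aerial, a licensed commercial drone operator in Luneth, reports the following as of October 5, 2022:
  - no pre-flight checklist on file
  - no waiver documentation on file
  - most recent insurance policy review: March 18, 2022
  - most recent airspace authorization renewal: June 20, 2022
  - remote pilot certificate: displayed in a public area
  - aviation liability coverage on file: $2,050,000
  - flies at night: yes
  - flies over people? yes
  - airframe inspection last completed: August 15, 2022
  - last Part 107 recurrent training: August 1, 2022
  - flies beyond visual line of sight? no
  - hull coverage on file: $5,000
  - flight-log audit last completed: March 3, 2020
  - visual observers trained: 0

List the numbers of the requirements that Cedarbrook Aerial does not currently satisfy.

1. hull coverage $5,000 < $10,000 → not met
2. airframe inspection 51 days ago vs limit 90 → met
3. condition 'flies over people' holds; Part 107 recurrent training 65 days ago vs limit 60 → not met
4. pre-flight checklist absent → not met
5. remote pilot certificate present → met
6. airspace authorization renewal 107 days ago vs limit 120 → met
7. visual observers trained 0 < 2 → not met
8. condition 'flies at night' holds; aviation liability coverage $2,050,000 ≥ $1,975,000 → met
9. flight-log audit 946 days ago vs limit 730 → not met
10. waiver documentation absent → not met
11. insurance policy review 201 days ago vs limit 180 → not met
12. condition 'flies beyond visual line of sight' does not hold → requirement n/a → met
Not met: 1, 3, 4, 7, 9, 10, 11

1, 3, 4, 7, 9, 10, 11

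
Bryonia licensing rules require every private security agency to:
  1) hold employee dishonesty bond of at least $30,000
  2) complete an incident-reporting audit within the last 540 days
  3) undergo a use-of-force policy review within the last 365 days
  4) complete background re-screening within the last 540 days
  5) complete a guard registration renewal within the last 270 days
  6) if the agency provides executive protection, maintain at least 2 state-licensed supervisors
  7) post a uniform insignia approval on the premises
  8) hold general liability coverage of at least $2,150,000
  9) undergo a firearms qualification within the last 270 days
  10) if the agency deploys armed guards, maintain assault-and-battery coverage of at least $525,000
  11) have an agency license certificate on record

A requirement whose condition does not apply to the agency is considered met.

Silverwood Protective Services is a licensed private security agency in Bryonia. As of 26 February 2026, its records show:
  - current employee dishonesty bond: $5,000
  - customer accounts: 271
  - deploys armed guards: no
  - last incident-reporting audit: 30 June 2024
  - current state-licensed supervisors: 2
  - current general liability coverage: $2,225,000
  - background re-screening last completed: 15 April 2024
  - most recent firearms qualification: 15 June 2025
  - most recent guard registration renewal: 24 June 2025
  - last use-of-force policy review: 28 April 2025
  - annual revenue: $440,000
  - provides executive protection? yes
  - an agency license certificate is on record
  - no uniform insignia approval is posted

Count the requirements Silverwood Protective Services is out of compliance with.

4

1. employee dishonesty bond $5,000 < $30,000 → not met
2. incident-reporting audit 606 days ago vs limit 540 → not met
3. use-of-force policy review 304 days ago vs limit 365 → met
4. background re-screening 682 days ago vs limit 540 → not met
5. guard registration renewal 247 days ago vs limit 270 → met
6. condition 'provides executive protection' holds; state-licensed supervisors 2 ≥ 2 → met
7. uniform insignia approval absent → not met
8. general liability coverage $2,225,000 ≥ $2,150,000 → met
9. firearms qualification 256 days ago vs limit 270 → met
10. condition 'deploys armed guards' does not hold → requirement n/a → met
11. agency license certificate present → met
Not met: 4 of 11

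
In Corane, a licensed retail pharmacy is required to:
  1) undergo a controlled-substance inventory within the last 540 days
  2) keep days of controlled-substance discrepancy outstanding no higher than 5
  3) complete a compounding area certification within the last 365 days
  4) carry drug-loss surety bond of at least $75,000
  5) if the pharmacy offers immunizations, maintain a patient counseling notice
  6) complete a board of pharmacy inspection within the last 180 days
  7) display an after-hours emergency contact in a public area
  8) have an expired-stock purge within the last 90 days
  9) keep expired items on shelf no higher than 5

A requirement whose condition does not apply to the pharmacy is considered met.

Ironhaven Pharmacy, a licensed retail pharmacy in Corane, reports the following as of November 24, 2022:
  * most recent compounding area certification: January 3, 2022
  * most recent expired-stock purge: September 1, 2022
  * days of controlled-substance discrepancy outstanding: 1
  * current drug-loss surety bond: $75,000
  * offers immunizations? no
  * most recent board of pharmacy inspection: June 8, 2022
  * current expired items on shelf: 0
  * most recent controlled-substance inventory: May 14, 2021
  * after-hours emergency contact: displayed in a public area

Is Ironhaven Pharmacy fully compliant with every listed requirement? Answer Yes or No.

No

1. controlled-substance inventory 559 days ago vs limit 540 → not met
2. days of controlled-substance discrepancy outstanding 1 ≤ 5 → met
3. compounding area certification 325 days ago vs limit 365 → met
4. drug-loss surety bond $75,000 ≥ $75,000 → met
5. condition 'offers immunizations' does not hold → requirement n/a → met
6. board of pharmacy inspection 169 days ago vs limit 180 → met
7. after-hours emergency contact present → met
8. expired-stock purge 84 days ago vs limit 90 → met
9. expired items on shelf 0 ≤ 5 → met
Not met: 1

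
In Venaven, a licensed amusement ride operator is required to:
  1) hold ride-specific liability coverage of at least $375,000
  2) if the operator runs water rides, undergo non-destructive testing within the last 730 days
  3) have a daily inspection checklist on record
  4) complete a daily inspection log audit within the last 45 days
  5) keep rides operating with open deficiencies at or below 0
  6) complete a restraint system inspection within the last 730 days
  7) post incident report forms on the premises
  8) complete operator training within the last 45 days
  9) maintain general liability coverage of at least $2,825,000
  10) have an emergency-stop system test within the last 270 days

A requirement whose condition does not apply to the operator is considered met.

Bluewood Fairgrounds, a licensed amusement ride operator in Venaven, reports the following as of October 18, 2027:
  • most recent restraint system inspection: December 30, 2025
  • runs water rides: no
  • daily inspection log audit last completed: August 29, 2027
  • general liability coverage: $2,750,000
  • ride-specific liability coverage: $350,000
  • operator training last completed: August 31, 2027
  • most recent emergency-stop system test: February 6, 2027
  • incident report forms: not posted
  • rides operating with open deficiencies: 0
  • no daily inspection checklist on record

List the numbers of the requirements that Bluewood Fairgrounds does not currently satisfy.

1, 3, 4, 7, 8, 9

1. ride-specific liability coverage $350,000 < $375,000 → not met
2. condition 'runs water rides' does not hold → requirement n/a → met
3. daily inspection checklist absent → not met
4. daily inspection log audit 50 days ago vs limit 45 → not met
5. rides operating with open deficiencies 0 ≤ 0 → met
6. restraint system inspection 657 days ago vs limit 730 → met
7. incident report forms absent → not met
8. operator training 48 days ago vs limit 45 → not met
9. general liability coverage $2,750,000 < $2,825,000 → not met
10. emergency-stop system test 254 days ago vs limit 270 → met
Not met: 1, 3, 4, 7, 8, 9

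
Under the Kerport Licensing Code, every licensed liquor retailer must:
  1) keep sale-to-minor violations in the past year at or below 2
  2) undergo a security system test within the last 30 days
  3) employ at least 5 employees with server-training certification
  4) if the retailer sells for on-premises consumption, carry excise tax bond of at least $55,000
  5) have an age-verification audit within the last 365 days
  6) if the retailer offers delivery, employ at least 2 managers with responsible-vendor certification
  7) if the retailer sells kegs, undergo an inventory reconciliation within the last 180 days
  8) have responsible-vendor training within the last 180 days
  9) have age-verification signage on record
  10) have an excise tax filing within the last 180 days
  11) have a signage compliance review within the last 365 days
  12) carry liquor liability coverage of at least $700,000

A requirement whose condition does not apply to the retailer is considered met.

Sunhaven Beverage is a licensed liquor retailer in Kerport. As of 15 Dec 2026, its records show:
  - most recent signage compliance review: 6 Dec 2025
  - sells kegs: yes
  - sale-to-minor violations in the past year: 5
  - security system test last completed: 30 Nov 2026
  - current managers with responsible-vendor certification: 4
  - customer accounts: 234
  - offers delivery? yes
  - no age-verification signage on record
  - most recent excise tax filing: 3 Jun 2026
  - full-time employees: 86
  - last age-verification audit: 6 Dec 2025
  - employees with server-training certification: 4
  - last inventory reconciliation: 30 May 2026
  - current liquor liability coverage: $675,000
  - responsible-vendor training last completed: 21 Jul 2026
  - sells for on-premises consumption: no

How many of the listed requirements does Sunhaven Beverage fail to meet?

1. sale-to-minor violations in the past year 5 > 2 → not met
2. security system test 15 days ago vs limit 30 → met
3. employees with server-training certification 4 < 5 → not met
4. condition 'sells for on-premises consumption' does not hold → requirement n/a → met
5. age-verification audit 374 days ago vs limit 365 → not met
6. condition 'offers delivery' holds; managers with responsible-vendor certification 4 ≥ 2 → met
7. condition 'sells kegs' holds; inventory reconciliation 199 days ago vs limit 180 → not met
8. responsible-vendor training 147 days ago vs limit 180 → met
9. age-verification signage absent → not met
10. excise tax filing 195 days ago vs limit 180 → not met
11. signage compliance review 374 days ago vs limit 365 → not met
12. liquor liability coverage $675,000 < $700,000 → not met
Not met: 8 of 12

8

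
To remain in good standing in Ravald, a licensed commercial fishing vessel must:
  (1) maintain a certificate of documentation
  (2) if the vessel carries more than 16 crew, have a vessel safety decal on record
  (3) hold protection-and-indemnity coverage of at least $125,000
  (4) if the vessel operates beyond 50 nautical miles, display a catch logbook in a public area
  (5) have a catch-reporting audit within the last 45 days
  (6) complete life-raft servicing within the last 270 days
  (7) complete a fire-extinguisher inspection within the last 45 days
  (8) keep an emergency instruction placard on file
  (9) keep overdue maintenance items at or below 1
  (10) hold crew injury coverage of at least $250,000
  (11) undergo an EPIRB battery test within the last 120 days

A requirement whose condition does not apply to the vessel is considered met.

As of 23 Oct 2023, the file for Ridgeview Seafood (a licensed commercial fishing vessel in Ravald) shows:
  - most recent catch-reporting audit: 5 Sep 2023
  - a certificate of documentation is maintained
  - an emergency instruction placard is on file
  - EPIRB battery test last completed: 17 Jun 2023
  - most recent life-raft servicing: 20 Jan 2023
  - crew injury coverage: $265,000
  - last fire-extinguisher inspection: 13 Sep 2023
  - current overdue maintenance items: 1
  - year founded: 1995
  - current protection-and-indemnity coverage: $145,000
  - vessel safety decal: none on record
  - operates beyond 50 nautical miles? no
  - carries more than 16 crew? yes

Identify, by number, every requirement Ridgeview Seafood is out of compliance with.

2, 5, 6, 11

1. certificate of documentation present → met
2. condition 'carries more than 16 crew' holds; vessel safety decal absent → not met
3. protection-and-indemnity coverage $145,000 ≥ $125,000 → met
4. condition 'operates beyond 50 nautical miles' does not hold → requirement n/a → met
5. catch-reporting audit 48 days ago vs limit 45 → not met
6. life-raft servicing 276 days ago vs limit 270 → not met
7. fire-extinguisher inspection 40 days ago vs limit 45 → met
8. emergency instruction placard present → met
9. overdue maintenance items 1 ≤ 1 → met
10. crew injury coverage $265,000 ≥ $250,000 → met
11. EPIRB battery test 128 days ago vs limit 120 → not met
Not met: 2, 5, 6, 11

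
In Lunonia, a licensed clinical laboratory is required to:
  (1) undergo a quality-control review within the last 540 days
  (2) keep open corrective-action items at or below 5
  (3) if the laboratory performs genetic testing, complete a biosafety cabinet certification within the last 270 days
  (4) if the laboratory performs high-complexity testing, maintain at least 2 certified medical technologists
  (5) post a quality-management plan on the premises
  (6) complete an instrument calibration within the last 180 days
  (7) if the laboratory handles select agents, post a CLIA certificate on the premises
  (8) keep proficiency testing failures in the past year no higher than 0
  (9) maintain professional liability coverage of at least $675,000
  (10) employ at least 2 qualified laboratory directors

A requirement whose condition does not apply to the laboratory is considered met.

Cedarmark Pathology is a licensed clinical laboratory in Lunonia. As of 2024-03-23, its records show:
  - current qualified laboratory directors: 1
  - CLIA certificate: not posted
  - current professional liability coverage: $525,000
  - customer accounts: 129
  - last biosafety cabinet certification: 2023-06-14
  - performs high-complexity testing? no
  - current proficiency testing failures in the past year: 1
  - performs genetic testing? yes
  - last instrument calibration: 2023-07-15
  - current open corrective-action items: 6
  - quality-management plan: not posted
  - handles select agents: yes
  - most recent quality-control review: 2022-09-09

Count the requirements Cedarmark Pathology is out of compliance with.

1. quality-control review 561 days ago vs limit 540 → not met
2. open corrective-action items 6 > 5 → not met
3. condition 'performs genetic testing' holds; biosafety cabinet certification 283 days ago vs limit 270 → not met
4. condition 'performs high-complexity testing' does not hold → requirement n/a → met
5. quality-management plan absent → not met
6. instrument calibration 252 days ago vs limit 180 → not met
7. condition 'handles select agents' holds; CLIA certificate absent → not met
8. proficiency testing failures in the past year 1 > 0 → not met
9. professional liability coverage $525,000 < $675,000 → not met
10. qualified laboratory directors 1 < 2 → not met
Not met: 9 of 10

9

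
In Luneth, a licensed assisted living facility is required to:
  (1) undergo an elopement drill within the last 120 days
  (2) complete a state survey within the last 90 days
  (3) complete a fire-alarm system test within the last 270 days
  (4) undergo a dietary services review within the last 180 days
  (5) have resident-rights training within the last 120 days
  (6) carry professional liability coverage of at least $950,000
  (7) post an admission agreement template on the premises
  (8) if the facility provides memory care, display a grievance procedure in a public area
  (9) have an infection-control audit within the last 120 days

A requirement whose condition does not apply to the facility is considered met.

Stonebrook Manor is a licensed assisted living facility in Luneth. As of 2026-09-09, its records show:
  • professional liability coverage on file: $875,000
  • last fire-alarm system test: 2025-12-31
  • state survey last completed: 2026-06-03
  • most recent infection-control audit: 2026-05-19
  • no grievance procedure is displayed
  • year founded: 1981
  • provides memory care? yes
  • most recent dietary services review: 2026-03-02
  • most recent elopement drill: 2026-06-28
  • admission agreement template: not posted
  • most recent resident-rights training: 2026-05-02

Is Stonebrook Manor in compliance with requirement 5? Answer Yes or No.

No

5. resident-rights training 130 days ago vs limit 120 → not met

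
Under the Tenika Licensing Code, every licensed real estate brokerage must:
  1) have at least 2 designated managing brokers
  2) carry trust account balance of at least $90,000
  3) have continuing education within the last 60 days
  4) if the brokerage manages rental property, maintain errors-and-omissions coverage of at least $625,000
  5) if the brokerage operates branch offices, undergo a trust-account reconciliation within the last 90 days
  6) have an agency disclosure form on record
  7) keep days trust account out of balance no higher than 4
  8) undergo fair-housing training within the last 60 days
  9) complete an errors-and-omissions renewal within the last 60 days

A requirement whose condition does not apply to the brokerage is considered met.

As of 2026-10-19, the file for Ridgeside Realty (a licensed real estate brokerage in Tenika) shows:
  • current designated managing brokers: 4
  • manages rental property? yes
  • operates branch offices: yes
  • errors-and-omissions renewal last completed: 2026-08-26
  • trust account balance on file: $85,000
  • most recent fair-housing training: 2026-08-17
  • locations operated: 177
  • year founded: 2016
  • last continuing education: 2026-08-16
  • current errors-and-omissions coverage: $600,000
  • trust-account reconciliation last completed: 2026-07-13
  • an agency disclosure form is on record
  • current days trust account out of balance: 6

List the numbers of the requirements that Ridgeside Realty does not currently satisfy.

2, 3, 4, 5, 7, 8

1. designated managing brokers 4 ≥ 2 → met
2. trust account balance $85,000 < $90,000 → not met
3. continuing education 64 days ago vs limit 60 → not met
4. condition 'manages rental property' holds; errors-and-omissions coverage $600,000 < $625,000 → not met
5. condition 'operates branch offices' holds; trust-account reconciliation 98 days ago vs limit 90 → not met
6. agency disclosure form present → met
7. days trust account out of balance 6 > 4 → not met
8. fair-housing training 63 days ago vs limit 60 → not met
9. errors-and-omissions renewal 54 days ago vs limit 60 → met
Not met: 2, 3, 4, 5, 7, 8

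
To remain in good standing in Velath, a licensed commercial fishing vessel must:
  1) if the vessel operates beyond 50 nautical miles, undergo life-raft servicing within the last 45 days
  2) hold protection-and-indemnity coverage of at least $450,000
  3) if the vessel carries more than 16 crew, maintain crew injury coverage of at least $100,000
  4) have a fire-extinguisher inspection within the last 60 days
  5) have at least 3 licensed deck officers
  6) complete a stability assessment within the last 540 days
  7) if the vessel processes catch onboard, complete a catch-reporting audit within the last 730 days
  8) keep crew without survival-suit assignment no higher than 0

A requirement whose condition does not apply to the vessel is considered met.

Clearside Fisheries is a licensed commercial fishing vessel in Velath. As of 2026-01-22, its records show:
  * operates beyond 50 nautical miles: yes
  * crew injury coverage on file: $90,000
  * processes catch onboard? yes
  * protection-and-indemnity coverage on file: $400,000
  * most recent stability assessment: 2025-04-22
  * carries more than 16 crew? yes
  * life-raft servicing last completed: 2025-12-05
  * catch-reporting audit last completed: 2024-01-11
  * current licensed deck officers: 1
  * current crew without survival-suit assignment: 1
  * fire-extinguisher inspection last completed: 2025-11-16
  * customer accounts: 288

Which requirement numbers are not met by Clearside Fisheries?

1, 2, 3, 4, 5, 7, 8

1. condition 'operates beyond 50 nautical miles' holds; life-raft servicing 48 days ago vs limit 45 → not met
2. protection-and-indemnity coverage $400,000 < $450,000 → not met
3. condition 'carries more than 16 crew' holds; crew injury coverage $90,000 < $100,000 → not met
4. fire-extinguisher inspection 67 days ago vs limit 60 → not met
5. licensed deck officers 1 < 3 → not met
6. stability assessment 275 days ago vs limit 540 → met
7. condition 'processes catch onboard' holds; catch-reporting audit 742 days ago vs limit 730 → not met
8. crew without survival-suit assignment 1 > 0 → not met
Not met: 1, 2, 3, 4, 5, 7, 8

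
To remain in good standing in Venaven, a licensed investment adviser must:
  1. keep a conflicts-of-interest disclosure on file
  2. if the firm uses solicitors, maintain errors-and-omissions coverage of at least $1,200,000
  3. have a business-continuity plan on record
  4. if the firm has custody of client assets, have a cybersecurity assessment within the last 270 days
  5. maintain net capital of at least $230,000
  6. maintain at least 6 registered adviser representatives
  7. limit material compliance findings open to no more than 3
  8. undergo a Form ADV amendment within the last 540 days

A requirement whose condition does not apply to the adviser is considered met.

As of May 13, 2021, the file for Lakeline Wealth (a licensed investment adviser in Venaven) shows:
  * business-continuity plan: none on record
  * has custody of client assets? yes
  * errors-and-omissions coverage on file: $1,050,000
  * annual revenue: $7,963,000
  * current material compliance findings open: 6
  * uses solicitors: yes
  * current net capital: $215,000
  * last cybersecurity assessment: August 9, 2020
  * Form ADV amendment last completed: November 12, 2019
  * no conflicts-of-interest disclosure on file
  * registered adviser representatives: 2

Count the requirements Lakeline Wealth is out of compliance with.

8

1. conflicts-of-interest disclosure absent → not met
2. condition 'uses solicitors' holds; errors-and-omissions coverage $1,050,000 < $1,200,000 → not met
3. business-continuity plan absent → not met
4. condition 'has custody of client assets' holds; cybersecurity assessment 277 days ago vs limit 270 → not met
5. net capital $215,000 < $230,000 → not met
6. registered adviser representatives 2 < 6 → not met
7. material compliance findings open 6 > 3 → not met
8. Form ADV amendment 548 days ago vs limit 540 → not met
Not met: 8 of 8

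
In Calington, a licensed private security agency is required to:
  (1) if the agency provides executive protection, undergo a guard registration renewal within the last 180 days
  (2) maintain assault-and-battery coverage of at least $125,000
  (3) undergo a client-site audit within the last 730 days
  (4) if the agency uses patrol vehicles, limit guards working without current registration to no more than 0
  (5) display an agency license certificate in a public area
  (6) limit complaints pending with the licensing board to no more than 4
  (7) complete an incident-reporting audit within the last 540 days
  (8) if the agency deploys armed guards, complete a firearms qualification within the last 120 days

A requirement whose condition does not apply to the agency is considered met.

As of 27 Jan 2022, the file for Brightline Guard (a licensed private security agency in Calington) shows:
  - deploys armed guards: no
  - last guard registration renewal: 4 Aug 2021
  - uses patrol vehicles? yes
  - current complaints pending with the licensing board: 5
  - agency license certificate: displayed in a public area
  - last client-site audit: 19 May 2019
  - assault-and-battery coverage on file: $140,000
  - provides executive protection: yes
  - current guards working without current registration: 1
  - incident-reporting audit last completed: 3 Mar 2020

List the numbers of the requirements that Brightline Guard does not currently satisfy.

1. condition 'provides executive protection' holds; guard registration renewal 176 days ago vs limit 180 → met
2. assault-and-battery coverage $140,000 ≥ $125,000 → met
3. client-site audit 984 days ago vs limit 730 → not met
4. condition 'uses patrol vehicles' holds; guards working without current registration 1 > 0 → not met
5. agency license certificate present → met
6. complaints pending with the licensing board 5 > 4 → not met
7. incident-reporting audit 695 days ago vs limit 540 → not met
8. condition 'deploys armed guards' does not hold → requirement n/a → met
Not met: 3, 4, 6, 7

3, 4, 6, 7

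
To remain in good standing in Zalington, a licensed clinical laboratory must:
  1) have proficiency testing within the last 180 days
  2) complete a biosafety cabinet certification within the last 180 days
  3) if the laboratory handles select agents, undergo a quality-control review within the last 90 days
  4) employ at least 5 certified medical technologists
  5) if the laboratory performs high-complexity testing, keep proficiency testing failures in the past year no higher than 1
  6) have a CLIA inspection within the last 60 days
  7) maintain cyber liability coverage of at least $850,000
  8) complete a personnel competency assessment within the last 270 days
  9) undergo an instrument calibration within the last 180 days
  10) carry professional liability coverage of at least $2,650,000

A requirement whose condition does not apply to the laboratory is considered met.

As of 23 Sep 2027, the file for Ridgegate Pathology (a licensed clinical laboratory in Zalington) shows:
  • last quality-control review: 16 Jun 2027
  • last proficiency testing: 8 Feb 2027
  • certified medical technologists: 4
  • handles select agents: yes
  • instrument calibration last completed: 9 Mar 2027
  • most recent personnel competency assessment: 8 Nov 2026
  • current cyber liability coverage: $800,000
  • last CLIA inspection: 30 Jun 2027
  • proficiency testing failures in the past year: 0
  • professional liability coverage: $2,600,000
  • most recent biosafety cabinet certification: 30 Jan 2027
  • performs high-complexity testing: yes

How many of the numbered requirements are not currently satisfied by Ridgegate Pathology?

9

1. proficiency testing 227 days ago vs limit 180 → not met
2. biosafety cabinet certification 236 days ago vs limit 180 → not met
3. condition 'handles select agents' holds; quality-control review 99 days ago vs limit 90 → not met
4. certified medical technologists 4 < 5 → not met
5. condition 'performs high-complexity testing' holds; proficiency testing failures in the past year 0 ≤ 1 → met
6. CLIA inspection 85 days ago vs limit 60 → not met
7. cyber liability coverage $800,000 < $850,000 → not met
8. personnel competency assessment 319 days ago vs limit 270 → not met
9. instrument calibration 198 days ago vs limit 180 → not met
10. professional liability coverage $2,600,000 < $2,650,000 → not met
Not met: 9 of 10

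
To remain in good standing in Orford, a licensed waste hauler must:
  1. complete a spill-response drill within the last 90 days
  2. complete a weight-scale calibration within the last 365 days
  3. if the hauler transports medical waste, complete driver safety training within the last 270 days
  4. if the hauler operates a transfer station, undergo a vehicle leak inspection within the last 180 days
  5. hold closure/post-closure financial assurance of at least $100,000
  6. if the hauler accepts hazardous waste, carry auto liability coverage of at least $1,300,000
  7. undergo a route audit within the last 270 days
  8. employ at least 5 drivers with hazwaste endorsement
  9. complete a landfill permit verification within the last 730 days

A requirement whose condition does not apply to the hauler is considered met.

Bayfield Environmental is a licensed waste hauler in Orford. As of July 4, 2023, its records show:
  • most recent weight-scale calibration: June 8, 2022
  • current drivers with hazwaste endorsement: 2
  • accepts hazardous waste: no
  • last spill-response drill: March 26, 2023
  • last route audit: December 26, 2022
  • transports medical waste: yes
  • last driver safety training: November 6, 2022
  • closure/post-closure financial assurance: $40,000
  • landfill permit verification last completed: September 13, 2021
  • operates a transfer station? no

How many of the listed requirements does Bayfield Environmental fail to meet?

1. spill-response drill 100 days ago vs limit 90 → not met
2. weight-scale calibration 391 days ago vs limit 365 → not met
3. condition 'transports medical waste' holds; driver safety training 240 days ago vs limit 270 → met
4. condition 'operates a transfer station' does not hold → requirement n/a → met
5. closure/post-closure financial assurance $40,000 < $100,000 → not met
6. condition 'accepts hazardous waste' does not hold → requirement n/a → met
7. route audit 190 days ago vs limit 270 → met
8. drivers with hazwaste endorsement 2 < 5 → not met
9. landfill permit verification 659 days ago vs limit 730 → met
Not met: 4 of 9

4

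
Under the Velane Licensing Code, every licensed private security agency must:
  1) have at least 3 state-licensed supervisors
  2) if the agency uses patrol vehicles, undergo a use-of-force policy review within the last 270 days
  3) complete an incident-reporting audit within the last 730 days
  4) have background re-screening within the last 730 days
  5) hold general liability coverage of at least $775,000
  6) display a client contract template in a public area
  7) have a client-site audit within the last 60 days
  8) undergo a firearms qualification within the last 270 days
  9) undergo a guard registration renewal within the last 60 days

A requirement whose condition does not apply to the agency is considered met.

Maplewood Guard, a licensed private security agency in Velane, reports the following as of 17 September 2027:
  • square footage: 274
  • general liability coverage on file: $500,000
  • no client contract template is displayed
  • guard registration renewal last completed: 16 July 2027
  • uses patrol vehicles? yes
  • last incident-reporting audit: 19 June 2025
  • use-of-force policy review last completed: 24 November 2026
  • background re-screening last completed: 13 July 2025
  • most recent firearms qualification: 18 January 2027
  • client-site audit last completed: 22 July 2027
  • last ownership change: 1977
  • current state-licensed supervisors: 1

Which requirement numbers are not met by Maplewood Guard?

1. state-licensed supervisors 1 < 3 → not met
2. condition 'uses patrol vehicles' holds; use-of-force policy review 297 days ago vs limit 270 → not met
3. incident-reporting audit 820 days ago vs limit 730 → not met
4. background re-screening 796 days ago vs limit 730 → not met
5. general liability coverage $500,000 < $775,000 → not met
6. client contract template absent → not met
7. client-site audit 57 days ago vs limit 60 → met
8. firearms qualification 242 days ago vs limit 270 → met
9. guard registration renewal 63 days ago vs limit 60 → not met
Not met: 1, 2, 3, 4, 5, 6, 9

1, 2, 3, 4, 5, 6, 9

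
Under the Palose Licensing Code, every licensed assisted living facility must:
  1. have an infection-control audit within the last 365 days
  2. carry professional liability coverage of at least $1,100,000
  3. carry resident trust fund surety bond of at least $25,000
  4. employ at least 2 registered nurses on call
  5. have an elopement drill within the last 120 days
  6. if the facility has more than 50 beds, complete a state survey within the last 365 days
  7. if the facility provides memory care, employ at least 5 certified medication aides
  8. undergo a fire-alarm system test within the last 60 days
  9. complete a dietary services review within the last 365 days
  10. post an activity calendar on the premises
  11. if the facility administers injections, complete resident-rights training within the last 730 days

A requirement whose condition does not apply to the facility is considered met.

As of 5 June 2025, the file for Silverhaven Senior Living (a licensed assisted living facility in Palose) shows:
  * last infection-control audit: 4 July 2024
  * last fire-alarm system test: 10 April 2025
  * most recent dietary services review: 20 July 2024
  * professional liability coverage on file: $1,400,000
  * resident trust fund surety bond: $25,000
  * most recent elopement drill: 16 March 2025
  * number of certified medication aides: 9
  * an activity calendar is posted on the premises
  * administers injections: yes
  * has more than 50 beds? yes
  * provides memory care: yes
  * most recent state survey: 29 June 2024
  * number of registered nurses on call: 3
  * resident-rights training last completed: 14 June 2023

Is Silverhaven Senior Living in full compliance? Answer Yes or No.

1. infection-control audit 336 days ago vs limit 365 → met
2. professional liability coverage $1,400,000 ≥ $1,100,000 → met
3. resident trust fund surety bond $25,000 ≥ $25,000 → met
4. registered nurses on call 3 ≥ 2 → met
5. elopement drill 81 days ago vs limit 120 → met
6. condition 'has more than 50 beds' holds; state survey 341 days ago vs limit 365 → met
7. condition 'provides memory care' holds; certified medication aides 9 ≥ 5 → met
8. fire-alarm system test 56 days ago vs limit 60 → met
9. dietary services review 320 days ago vs limit 365 → met
10. activity calendar present → met
11. condition 'administers injections' holds; resident-rights training 722 days ago vs limit 730 → met
All met.

Yes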